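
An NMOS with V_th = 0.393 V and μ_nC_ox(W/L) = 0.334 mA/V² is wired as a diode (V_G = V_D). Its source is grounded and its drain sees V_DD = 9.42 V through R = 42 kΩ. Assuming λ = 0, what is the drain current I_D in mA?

With gate tied to drain, V_GS = V_DS ≥ V_GS − V_th, so the device is in saturation.
KCL at the drain: ½ k_n (V_GS − V_th)² = (V_DD − V_GS)/R.
Let x = V_GS − 0.393. Then 7.01 x² + x − 9.027 = 0, giving x = 1.07 V (positive root), so V_GS = 1.46 V.
I_D = (V_DD − V_GS)/R = (9.42 − 1.46) / 42 = 0.19 mA.

I_D = 0.190 mA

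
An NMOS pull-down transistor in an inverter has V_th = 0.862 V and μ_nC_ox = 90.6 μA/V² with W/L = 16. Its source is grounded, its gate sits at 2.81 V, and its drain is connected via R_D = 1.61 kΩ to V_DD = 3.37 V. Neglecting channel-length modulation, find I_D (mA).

I_D = 1.65 mA

V_GS = V_G = 2.81 V, so V_ov = 2.81 − 0.862 = 1.95 V.
k_n = μ_nC_ox · (W/L) = 1.45 mA/V².
Assume saturation: I_D = ½ k_n V_ov² = 0.5 × 1.45 × 1.95² = 2.75 mA, giving V_DS = V_DD − I_D R_D = 3.37 − 2.75 × 1.61 = -1.06 V.
But -1.06 V < V_ov = 1.95 V, so the device is actually in triode.
In triode I_D = k_n[V_ov V_DS − ½ V_DS²] and I_D = (V_DD − V_DS)/R_D. Equating: 1.17 V_DS² − 5.546 V_DS + 3.37 = 0, giving V_DS = 0.715 V (the root below V_ov).
I_D = (3.37 − 0.715) / 1.61 = 1.65 mA.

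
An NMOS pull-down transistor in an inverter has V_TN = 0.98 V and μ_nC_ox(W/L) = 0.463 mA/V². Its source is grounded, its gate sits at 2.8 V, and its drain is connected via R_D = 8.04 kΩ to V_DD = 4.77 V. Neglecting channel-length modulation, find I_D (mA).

V_GS = V_G = 2.8 V, so V_ov = 2.8 − 0.98 = 1.82 V.
Assume saturation: I_D = ½ k_n V_ov² = 0.5 × 0.463 × 1.82² = 0.767 mA, giving V_DS = V_DD − I_D R_D = 4.77 − 0.767 × 8.04 = -1.4 V.
But -1.4 V < V_ov = 1.82 V, so the device is actually in triode.
In triode I_D = k_n[V_ov V_DS − ½ V_DS²] and I_D = (V_DD − V_DS)/R_D. Equating: 1.86 V_DS² − 7.775 V_DS + 4.77 = 0, giving V_DS = 0.747 V (the root below V_ov).
I_D = (4.77 − 0.747) / 8.04 = 0.5 mA.

I_D = 0.500 mA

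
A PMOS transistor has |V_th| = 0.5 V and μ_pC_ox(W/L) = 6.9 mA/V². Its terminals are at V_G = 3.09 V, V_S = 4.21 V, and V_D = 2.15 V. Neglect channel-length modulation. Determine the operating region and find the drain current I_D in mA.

V_SG = V_S − V_G = 4.21 − 3.09 = 1.12 V; V_SD = V_S − V_D = 4.21 − 2.15 = 2.06 V.
V_ov = V_SG − |V_th| = 1.12 − 0.5 = 0.62 V.
Since V_SD = 2.06 V ≥ V_ov = 0.62 V, the device is in saturation.
I_D = ½ k_p V_ov² = 0.5 × 6.9 × 0.62² = 1.33 mA.

Saturation; I_D = 1.33 mA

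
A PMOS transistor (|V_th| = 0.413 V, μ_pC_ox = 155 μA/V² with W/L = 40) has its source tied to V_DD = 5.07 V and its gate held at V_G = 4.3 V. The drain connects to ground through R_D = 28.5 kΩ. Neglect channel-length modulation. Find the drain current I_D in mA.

I_D = 0.175 mA

V_SG = V_DD − V_G = 5.07 − 4.3 = 0.77 V, so V_ov = 0.77 − 0.413 = 0.357 V.
k_p = μ_pC_ox · (W/L) = 6.2 mA/V².
Assume saturation: I_D = ½ k_p V_ov² = 0.5 × 6.2 × 0.357² = 0.395 mA, giving V_SD = V_DD − I_D R_D = 5.07 − 0.395 × 28.5 = -6.19 V.
But -6.19 V < V_ov = 0.357 V, so the device is actually in triode.
In triode I_D = k_p[V_ov V_SD − ½ V_SD²] and I_D = (V_DD − V_SD)/R_D. Equating: 88.4 V_SD² − 64.08 V_SD + 5.07 = 0, giving V_SD = 0.0904 V (the root below V_ov).
I_D = (5.07 − 0.0904) / 28.5 = 0.175 mA.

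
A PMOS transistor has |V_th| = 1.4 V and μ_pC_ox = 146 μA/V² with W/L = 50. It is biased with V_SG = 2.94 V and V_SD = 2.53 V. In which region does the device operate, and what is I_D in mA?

k_p = μ_pC_ox · (W/L) = 7.3 mA/V².
V_ov = V_SG − |V_th| = 2.94 − 1.4 = 1.54 V.
Since V_SD = 2.53 V ≥ V_ov = 1.54 V, the device is in saturation.
I_D = ½ k_p V_ov² = 0.5 × 7.3 × 1.54² = 8.66 mA.

Saturation; I_D = 8.66 mA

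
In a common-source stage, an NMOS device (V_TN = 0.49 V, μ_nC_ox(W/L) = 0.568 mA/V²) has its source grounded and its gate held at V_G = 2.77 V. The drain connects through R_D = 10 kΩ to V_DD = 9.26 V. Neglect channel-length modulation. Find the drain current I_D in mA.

I_D = 0.847 mA

V_GS = V_G = 2.77 V, so V_ov = 2.77 − 0.49 = 2.28 V.
Assume saturation: I_D = ½ k_n V_ov² = 0.5 × 0.568 × 2.28² = 1.48 mA, giving V_DS = V_DD − I_D R_D = 9.26 − 1.48 × 10 = -5.5 V.
But -5.5 V < V_ov = 2.28 V, so the device is actually in triode.
In triode I_D = k_n[V_ov V_DS − ½ V_DS²] and I_D = (V_DD − V_DS)/R_D. Equating: 2.84 V_DS² − 13.95 V_DS + 9.26 = 0, giving V_DS = 0.791 V (the root below V_ov).
I_D = (9.26 − 0.791) / 10 = 0.847 mA.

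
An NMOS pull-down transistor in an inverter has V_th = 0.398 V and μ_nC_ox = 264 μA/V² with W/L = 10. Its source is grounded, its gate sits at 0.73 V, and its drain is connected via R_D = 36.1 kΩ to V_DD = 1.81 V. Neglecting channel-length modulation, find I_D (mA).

V_GS = V_G = 0.73 V, so V_ov = 0.73 − 0.398 = 0.332 V.
k_n = μ_nC_ox · (W/L) = 2.64 mA/V².
Assume saturation: I_D = ½ k_n V_ov² = 0.5 × 2.64 × 0.332² = 0.145 mA, giving V_DS = V_DD − I_D R_D = 1.81 − 0.145 × 36.1 = -3.44 V.
But -3.44 V < V_ov = 0.332 V, so the device is actually in triode.
In triode I_D = k_n[V_ov V_DS − ½ V_DS²] and I_D = (V_DD − V_DS)/R_D. Equating: 47.7 V_DS² − 32.64 V_DS + 1.81 = 0, giving V_DS = 0.0609 V (the root below V_ov).
I_D = (1.81 − 0.0609) / 36.1 = 0.0485 mA.

I_D = 0.0485 mA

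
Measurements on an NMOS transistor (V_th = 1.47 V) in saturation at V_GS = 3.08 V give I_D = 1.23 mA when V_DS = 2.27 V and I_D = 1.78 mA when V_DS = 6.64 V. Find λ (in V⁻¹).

λ = 0.133 V⁻¹

With V_GS fixed, I_D ∝ (1 + λ V_DS) in saturation, so I_D2/I_D1 = (1 + λ V_DS2)/(1 + λ V_DS1).
1.78/1.23 = 1.447 = (1 + 6.64 λ)/(1 + 2.27 λ).
Solving: λ (I_D1 V_DS2 − I_D2 V_DS1) = I_D2 − I_D1, so λ = (1.78 − 1.23) / (1.23 × 6.64 − 1.78 × 2.27) = 0.55 / 4.13 = 0.133 V⁻¹.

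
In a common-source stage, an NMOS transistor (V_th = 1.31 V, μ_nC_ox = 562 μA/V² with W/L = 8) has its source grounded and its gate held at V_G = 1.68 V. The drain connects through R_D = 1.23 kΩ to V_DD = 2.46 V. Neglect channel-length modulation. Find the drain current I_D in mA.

V_GS = V_G = 1.68 V, so V_ov = 1.68 − 1.31 = 0.37 V.
k_n = μ_nC_ox · (W/L) = 4.496 mA/V².
Assume saturation: I_D = ½ k_n V_ov² = 0.5 × 4.496 × 0.37² = 0.308 mA, giving V_DS = V_DD − I_D R_D = 2.46 − 0.308 × 1.23 = 2.08 V.
V_DS = 2.08 V ≥ V_ov = 0.37 V, confirming saturation.

I_D = 0.308 mA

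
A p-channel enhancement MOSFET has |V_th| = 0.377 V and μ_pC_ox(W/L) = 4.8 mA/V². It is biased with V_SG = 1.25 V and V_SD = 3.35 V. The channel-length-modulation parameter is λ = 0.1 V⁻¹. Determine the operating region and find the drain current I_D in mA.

Saturation; I_D = 2.44 mA

V_ov = V_SG − |V_th| = 1.25 − 0.377 = 0.873 V.
Since V_SD = 3.35 V ≥ V_ov = 0.873 V, the device is in saturation.
I_D = ½ k_p V_ov² (1 + λ V_SD) = 0.5 × 4.8 × 0.873² × (1 + 0.1 × 3.35) = 2.44 mA.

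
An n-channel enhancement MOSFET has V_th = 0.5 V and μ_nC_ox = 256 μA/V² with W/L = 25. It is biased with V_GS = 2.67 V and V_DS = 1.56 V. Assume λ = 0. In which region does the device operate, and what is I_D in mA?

Triode; I_D = 13.9 mA

k_n = μ_nC_ox · (W/L) = 6.4 mA/V².
V_ov = V_GS − V_th = 2.67 − 0.5 = 2.17 V.
Since V_DS = 1.56 V < V_ov = 2.17 V, the device is in the triode region.
I_D = k_n [V_ov · V_DS − ½ V_DS²] = 6.4 × [2.17 × 1.56 − 0.5 × 1.56²] = 13.9 mA.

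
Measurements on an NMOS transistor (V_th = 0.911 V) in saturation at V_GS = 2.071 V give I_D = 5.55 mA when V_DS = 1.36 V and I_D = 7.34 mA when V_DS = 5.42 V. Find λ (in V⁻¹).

λ = 0.0891 V⁻¹

With V_GS fixed, I_D ∝ (1 + λ V_DS) in saturation, so I_D2/I_D1 = (1 + λ V_DS2)/(1 + λ V_DS1).
7.34/5.55 = 1.323 = (1 + 5.42 λ)/(1 + 1.36 λ).
Solving: λ (I_D1 V_DS2 − I_D2 V_DS1) = I_D2 − I_D1, so λ = (7.34 − 5.55) / (5.55 × 5.42 − 7.34 × 1.36) = 1.79 / 20.1 = 0.0891 V⁻¹.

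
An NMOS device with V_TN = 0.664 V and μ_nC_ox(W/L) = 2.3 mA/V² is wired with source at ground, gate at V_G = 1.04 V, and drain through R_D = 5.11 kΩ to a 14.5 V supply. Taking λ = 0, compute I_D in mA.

I_D = 0.163 mA

V_GS = V_G = 1.04 V, so V_ov = 1.04 − 0.664 = 0.376 V.
Assume saturation: I_D = ½ k_n V_ov² = 0.5 × 2.3 × 0.376² = 0.163 mA, giving V_DS = V_DD − I_D R_D = 14.5 − 0.163 × 5.11 = 13.7 V.
V_DS = 13.7 V ≥ V_ov = 0.376 V, confirming saturation.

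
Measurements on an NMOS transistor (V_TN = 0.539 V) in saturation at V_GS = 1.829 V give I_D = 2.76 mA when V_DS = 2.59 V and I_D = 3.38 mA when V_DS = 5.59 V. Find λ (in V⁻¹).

λ = 0.0929 V⁻¹

With V_GS fixed, I_D ∝ (1 + λ V_DS) in saturation, so I_D2/I_D1 = (1 + λ V_DS2)/(1 + λ V_DS1).
3.38/2.76 = 1.225 = (1 + 5.59 λ)/(1 + 2.59 λ).
Solving: λ (I_D1 V_DS2 − I_D2 V_DS1) = I_D2 − I_D1, so λ = (3.38 − 2.76) / (2.76 × 5.59 − 3.38 × 2.59) = 0.62 / 6.67 = 0.0929 V⁻¹.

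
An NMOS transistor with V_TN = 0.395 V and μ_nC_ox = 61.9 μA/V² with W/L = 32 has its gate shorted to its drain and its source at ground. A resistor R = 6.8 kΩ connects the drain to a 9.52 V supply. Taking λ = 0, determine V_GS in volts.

With gate tied to drain, V_GS = V_DS ≥ V_GS − V_TN, so the device is in saturation.
k_n = μ_nC_ox · (W/L) = 1.981 mA/V².
KCL at the drain: ½ k_n (V_GS − V_TN)² = (V_DD − V_GS)/R.
Let x = V_GS − 0.395. Then 6.73 x² + x − 9.125 = 0, giving x = 1.09 V (positive root), so V_GS = 1.49 V.
I_D = (V_DD − V_GS)/R = (9.52 − 1.49) / 6.8 = 1.18 mA.

V_GS = 1.49 V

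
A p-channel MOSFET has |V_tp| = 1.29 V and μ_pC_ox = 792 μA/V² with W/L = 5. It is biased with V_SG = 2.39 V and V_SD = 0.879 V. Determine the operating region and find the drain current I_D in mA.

k_p = μ_pC_ox · (W/L) = 3.96 mA/V².
V_ov = V_SG − |V_tp| = 2.39 − 1.29 = 1.1 V.
Since V_SD = 0.879 V < V_ov = 1.1 V, the device is in the triode region.
I_D = k_p [V_ov · V_SD − ½ V_SD²] = 3.96 × [1.1 × 0.879 − 0.5 × 0.879²] = 2.3 mA.

Triode; I_D = 2.30 mA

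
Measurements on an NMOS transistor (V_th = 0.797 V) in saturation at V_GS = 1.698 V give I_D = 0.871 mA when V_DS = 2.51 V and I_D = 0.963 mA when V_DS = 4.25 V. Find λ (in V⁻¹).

With V_GS fixed, I_D ∝ (1 + λ V_DS) in saturation, so I_D2/I_D1 = (1 + λ V_DS2)/(1 + λ V_DS1).
0.963/0.871 = 1.106 = (1 + 4.25 λ)/(1 + 2.51 λ).
Solving: λ (I_D1 V_DS2 − I_D2 V_DS1) = I_D2 − I_D1, so λ = (0.963 − 0.871) / (0.871 × 4.25 − 0.963 × 2.51) = 0.092 / 1.28 = 0.0716 V⁻¹.

λ = 0.0716 V⁻¹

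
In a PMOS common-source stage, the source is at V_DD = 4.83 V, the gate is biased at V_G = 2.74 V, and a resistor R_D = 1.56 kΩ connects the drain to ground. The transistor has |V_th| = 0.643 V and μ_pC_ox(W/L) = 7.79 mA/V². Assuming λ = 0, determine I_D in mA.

V_SG = V_DD − V_G = 4.83 − 2.74 = 2.09 V, so V_ov = 2.09 − 0.643 = 1.45 V.
Assume saturation: I_D = ½ k_p V_ov² = 0.5 × 7.79 × 1.45² = 8.16 mA, giving V_SD = V_DD − I_D R_D = 4.83 − 8.16 × 1.56 = -7.89 V.
But -7.89 V < V_ov = 1.45 V, so the device is actually in triode.
In triode I_D = k_p[V_ov V_SD − ½ V_SD²] and I_D = (V_DD − V_SD)/R_D. Equating: 6.08 V_SD² − 18.58 V_SD + 4.83 = 0, giving V_SD = 0.287 V (the root below V_ov).
I_D = (4.83 − 0.287) / 1.56 = 2.91 mA.

I_D = 2.91 mA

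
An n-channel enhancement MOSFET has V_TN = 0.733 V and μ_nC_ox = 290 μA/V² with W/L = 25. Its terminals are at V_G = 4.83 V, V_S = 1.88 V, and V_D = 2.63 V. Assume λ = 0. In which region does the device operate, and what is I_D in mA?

Triode; I_D = 10.0 mA

V_GS = V_G − V_S = 4.83 − 1.88 = 2.95 V; V_DS = V_D − V_S = 2.63 − 1.88 = 0.75 V.
k_n = μ_nC_ox · (W/L) = 7.25 mA/V².
V_ov = V_GS − V_TN = 2.95 − 0.733 = 2.22 V.
Since V_DS = 0.75 V < V_ov = 2.22 V, the device is in the triode region.
I_D = k_n [V_ov · V_DS − ½ V_DS²] = 7.25 × [2.22 × 0.75 − 0.5 × 0.75²] = 10 mA.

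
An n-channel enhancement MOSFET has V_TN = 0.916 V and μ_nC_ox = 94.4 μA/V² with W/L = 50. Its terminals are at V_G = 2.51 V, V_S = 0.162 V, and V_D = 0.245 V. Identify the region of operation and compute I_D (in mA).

V_GS = V_G − V_S = 2.51 − 0.162 = 2.35 V; V_DS = V_D − V_S = 0.245 − 0.162 = 0.083 V.
k_n = μ_nC_ox · (W/L) = 4.72 mA/V².
V_ov = V_GS − V_TN = 2.35 − 0.916 = 1.43 V.
Since V_DS = 0.083 V < V_ov = 1.43 V, the device is in the triode region.
I_D = k_n [V_ov · V_DS − ½ V_DS²] = 4.72 × [1.43 × 0.083 − 0.5 × 0.083²] = 0.545 mA.

Triode; I_D = 0.545 mA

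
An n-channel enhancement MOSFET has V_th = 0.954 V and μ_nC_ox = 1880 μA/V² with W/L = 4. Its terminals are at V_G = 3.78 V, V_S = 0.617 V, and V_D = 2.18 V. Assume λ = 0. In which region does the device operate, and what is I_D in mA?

Triode; I_D = 16.8 mA

V_GS = V_G − V_S = 3.78 − 0.617 = 3.16 V; V_DS = V_D − V_S = 2.18 − 0.617 = 1.56 V.
k_n = μ_nC_ox · (W/L) = 7.52 mA/V².
V_ov = V_GS − V_th = 3.16 − 0.954 = 2.21 V.
Since V_DS = 1.56 V < V_ov = 2.21 V, the device is in the triode region.
I_D = k_n [V_ov · V_DS − ½ V_DS²] = 7.52 × [2.21 × 1.56 − 0.5 × 1.56²] = 16.8 mA.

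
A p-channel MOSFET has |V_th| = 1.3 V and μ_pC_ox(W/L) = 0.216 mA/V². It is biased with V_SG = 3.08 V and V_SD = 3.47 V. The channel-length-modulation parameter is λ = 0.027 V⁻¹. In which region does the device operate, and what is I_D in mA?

V_ov = V_SG − |V_th| = 3.08 − 1.3 = 1.78 V.
Since V_SD = 3.47 V ≥ V_ov = 1.78 V, the device is in saturation.
I_D = ½ k_p V_ov² (1 + λ V_SD) = 0.5 × 0.216 × 1.78² × (1 + 0.027 × 3.47) = 0.374 mA.

Saturation; I_D = 0.374 mA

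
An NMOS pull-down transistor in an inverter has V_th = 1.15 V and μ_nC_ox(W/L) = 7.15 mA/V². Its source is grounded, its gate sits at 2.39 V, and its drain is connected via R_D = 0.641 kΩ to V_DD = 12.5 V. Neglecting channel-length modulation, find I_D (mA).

I_D = 5.50 mA

V_GS = V_G = 2.39 V, so V_ov = 2.39 − 1.15 = 1.24 V.
Assume saturation: I_D = ½ k_n V_ov² = 0.5 × 7.15 × 1.24² = 5.5 mA, giving V_DS = V_DD − I_D R_D = 12.5 − 5.5 × 0.641 = 8.98 V.
V_DS = 8.98 V ≥ V_ov = 1.24 V, confirming saturation.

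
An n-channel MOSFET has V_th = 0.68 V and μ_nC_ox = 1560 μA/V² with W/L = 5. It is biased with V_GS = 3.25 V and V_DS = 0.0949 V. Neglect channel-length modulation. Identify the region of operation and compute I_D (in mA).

k_n = μ_nC_ox · (W/L) = 7.8 mA/V².
V_ov = V_GS − V_th = 3.25 − 0.68 = 2.57 V.
Since V_DS = 0.0949 V < V_ov = 2.57 V, the device is in the triode region.
I_D = k_n [V_ov · V_DS − ½ V_DS²] = 7.8 × [2.57 × 0.0949 − 0.5 × 0.0949²] = 1.87 mA.

Triode; I_D = 1.87 mA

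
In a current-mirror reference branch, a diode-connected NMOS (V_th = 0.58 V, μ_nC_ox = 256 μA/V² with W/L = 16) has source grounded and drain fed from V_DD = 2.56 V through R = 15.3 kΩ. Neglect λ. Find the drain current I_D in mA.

With gate tied to drain, V_GS = V_DS ≥ V_GS − V_th, so the device is in saturation.
k_n = μ_nC_ox · (W/L) = 4.096 mA/V².
KCL at the drain: ½ k_n (V_GS − V_th)² = (V_DD − V_GS)/R.
Let x = V_GS − 0.58. Then 31.3 x² + x − 1.98 = 0, giving x = 0.236 V (positive root), so V_GS = 0.816 V.
I_D = (V_DD − V_GS)/R = (2.56 − 0.816) / 15.3 = 0.114 mA.

I_D = 0.114 mA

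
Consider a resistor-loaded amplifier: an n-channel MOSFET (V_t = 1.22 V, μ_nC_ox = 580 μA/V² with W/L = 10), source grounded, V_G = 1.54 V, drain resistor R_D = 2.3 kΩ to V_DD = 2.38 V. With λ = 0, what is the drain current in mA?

V_GS = V_G = 1.54 V, so V_ov = 1.54 − 1.22 = 0.32 V.
k_n = μ_nC_ox · (W/L) = 5.8 mA/V².
Assume saturation: I_D = ½ k_n V_ov² = 0.5 × 5.8 × 0.32² = 0.297 mA, giving V_DS = V_DD − I_D R_D = 2.38 − 0.297 × 2.3 = 1.7 V.
V_DS = 1.7 V ≥ V_ov = 0.32 V, confirming saturation.

I_D = 0.297 mA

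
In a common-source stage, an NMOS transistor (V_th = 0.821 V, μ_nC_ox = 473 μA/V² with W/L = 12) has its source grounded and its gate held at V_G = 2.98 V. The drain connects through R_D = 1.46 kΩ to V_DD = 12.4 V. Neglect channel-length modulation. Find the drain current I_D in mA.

I_D = 7.95 mA

V_GS = V_G = 2.98 V, so V_ov = 2.98 − 0.821 = 2.16 V.
k_n = μ_nC_ox · (W/L) = 5.676 mA/V².
Assume saturation: I_D = ½ k_n V_ov² = 0.5 × 5.676 × 2.16² = 13.2 mA, giving V_DS = V_DD − I_D R_D = 12.4 − 13.2 × 1.46 = -6.91 V.
But -6.91 V < V_ov = 2.16 V, so the device is actually in triode.
In triode I_D = k_n[V_ov V_DS − ½ V_DS²] and I_D = (V_DD − V_DS)/R_D. Equating: 4.14 V_DS² − 18.89 V_DS + 12.4 = 0, giving V_DS = 0.795 V (the root below V_ov).
I_D = (12.4 − 0.795) / 1.46 = 7.95 mA.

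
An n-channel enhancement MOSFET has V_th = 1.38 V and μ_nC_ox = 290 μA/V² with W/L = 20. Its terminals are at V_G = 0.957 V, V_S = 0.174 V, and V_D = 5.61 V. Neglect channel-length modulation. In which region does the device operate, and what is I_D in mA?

Cutoff; I_D = 0 mA

V_GS = V_G − V_S = 0.957 − 0.174 = 0.783 V; V_DS = V_D − V_S = 5.61 − 0.174 = 5.44 V.
V_GS = 0.783 V < V_th = 1.38 V, so the transistor is in cutoff.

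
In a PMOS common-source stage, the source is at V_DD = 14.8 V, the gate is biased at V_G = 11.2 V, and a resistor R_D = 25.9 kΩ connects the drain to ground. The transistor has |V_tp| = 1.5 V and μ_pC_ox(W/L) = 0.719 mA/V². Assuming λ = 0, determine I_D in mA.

I_D = 0.556 mA

V_SG = V_DD − V_G = 14.8 − 11.2 = 3.6 V, so V_ov = 3.6 − 1.5 = 2.1 V.
Assume saturation: I_D = ½ k_p V_ov² = 0.5 × 0.719 × 2.1² = 1.59 mA, giving V_SD = V_DD − I_D R_D = 14.8 − 1.59 × 25.9 = -26.3 V.
But -26.3 V < V_ov = 2.1 V, so the device is actually in triode.
In triode I_D = k_p[V_ov V_SD − ½ V_SD²] and I_D = (V_DD − V_SD)/R_D. Equating: 9.31 V_SD² − 40.11 V_SD + 14.8 = 0, giving V_SD = 0.408 V (the root below V_ov).
I_D = (14.8 − 0.408) / 25.9 = 0.556 mA.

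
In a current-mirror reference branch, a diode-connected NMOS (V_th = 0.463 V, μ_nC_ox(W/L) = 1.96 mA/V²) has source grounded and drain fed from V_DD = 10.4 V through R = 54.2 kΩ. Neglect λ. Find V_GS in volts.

With gate tied to drain, V_GS = V_DS ≥ V_GS − V_th, so the device is in saturation.
KCL at the drain: ½ k_n (V_GS − V_th)² = (V_DD − V_GS)/R.
Let x = V_GS − 0.463. Then 53.1 x² + x − 9.937 = 0, giving x = 0.423 V (positive root), so V_GS = 0.886 V.
I_D = (V_DD − V_GS)/R = (10.4 − 0.886) / 54.2 = 0.176 mA.

V_GS = 0.886 V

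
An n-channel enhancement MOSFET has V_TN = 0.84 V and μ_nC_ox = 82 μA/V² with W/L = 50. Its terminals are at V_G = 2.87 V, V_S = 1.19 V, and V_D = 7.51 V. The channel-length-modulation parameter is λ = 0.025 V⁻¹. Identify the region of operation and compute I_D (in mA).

Saturation; I_D = 1.68 mA

V_GS = V_G − V_S = 2.87 − 1.19 = 1.68 V; V_DS = V_D − V_S = 7.51 − 1.19 = 6.32 V.
k_n = μ_nC_ox · (W/L) = 4.1 mA/V².
V_ov = V_GS − V_TN = 1.68 − 0.84 = 0.84 V.
Since V_DS = 6.32 V ≥ V_ov = 0.84 V, the device is in saturation.
I_D = ½ k_n V_ov² (1 + λ V_DS) = 0.5 × 4.1 × 0.84² × (1 + 0.025 × 6.32) = 1.68 mA.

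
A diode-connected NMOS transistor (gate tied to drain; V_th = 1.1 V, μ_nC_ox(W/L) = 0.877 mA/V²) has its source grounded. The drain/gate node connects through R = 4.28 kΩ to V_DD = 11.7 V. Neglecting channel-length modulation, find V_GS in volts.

With gate tied to drain, V_GS = V_DS ≥ V_GS − V_th, so the device is in saturation.
KCL at the drain: ½ k_n (V_GS − V_th)² = (V_DD − V_GS)/R.
Let x = V_GS − 1.1. Then 1.88 x² + x − 10.6 = 0, giving x = 2.13 V (positive root), so V_GS = 3.23 V.
I_D = (V_DD − V_GS)/R = (11.7 − 3.23) / 4.28 = 1.98 mA.

V_GS = 3.23 V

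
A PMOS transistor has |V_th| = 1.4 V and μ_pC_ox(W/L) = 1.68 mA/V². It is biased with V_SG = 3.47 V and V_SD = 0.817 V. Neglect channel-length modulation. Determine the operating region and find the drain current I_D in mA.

Triode; I_D = 2.28 mA

V_ov = V_SG − |V_th| = 3.47 − 1.4 = 2.07 V.
Since V_SD = 0.817 V < V_ov = 2.07 V, the device is in the triode region.
I_D = k_p [V_ov · V_SD − ½ V_SD²] = 1.68 × [2.07 × 0.817 − 0.5 × 0.817²] = 2.28 mA.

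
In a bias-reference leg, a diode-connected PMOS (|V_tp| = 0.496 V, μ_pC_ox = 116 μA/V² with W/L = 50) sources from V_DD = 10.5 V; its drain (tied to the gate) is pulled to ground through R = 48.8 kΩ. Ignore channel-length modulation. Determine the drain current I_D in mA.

With gate tied to drain, V_SG = V_SD ≥ V_SG − |V_tp|, so the device is in saturation.
k_p = μ_pC_ox · (W/L) = 5.8 mA/V².
KCL at the drain: ½ k_p (V_SG − |V_tp|)² = (V_DD − V_SG)/R.
Let x = V_SG − 0.496. Then 142 x² + x − 10 = 0, giving x = 0.262 V (positive root), so V_SG = 0.758 V.
I_D = (V_DD − V_SG)/R = (10.5 − 0.758) / 48.8 = 0.2 mA.

I_D = 0.200 mA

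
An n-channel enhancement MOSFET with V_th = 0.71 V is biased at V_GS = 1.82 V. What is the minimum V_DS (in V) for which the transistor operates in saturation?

The boundary between triode and saturation is V_DS = V_GS − V_th = V_ov.
V_ov = 1.82 − 0.71 = 1.11 V.

V_DS,sat = 1.11 V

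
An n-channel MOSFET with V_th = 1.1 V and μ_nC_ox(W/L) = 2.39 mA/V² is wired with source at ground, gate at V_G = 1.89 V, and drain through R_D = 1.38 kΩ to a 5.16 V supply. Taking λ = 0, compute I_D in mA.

I_D = 0.746 mA

V_GS = V_G = 1.89 V, so V_ov = 1.89 − 1.1 = 0.79 V.
Assume saturation: I_D = ½ k_n V_ov² = 0.5 × 2.39 × 0.79² = 0.746 mA, giving V_DS = V_DD − I_D R_D = 5.16 − 0.746 × 1.38 = 4.13 V.
V_DS = 4.13 V ≥ V_ov = 0.79 V, confirming saturation.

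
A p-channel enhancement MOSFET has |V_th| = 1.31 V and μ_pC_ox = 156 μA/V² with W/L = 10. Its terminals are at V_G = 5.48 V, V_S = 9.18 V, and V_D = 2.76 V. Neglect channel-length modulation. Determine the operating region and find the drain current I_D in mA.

Saturation; I_D = 4.46 mA

V_SG = V_S − V_G = 9.18 − 5.48 = 3.7 V; V_SD = V_S − V_D = 9.18 − 2.76 = 6.42 V.
k_p = μ_pC_ox · (W/L) = 1.56 mA/V².
V_ov = V_SG − |V_th| = 3.7 − 1.31 = 2.39 V.
Since V_SD = 6.42 V ≥ V_ov = 2.39 V, the device is in saturation.
I_D = ½ k_p V_ov² = 0.5 × 1.56 × 2.39² = 4.46 mA.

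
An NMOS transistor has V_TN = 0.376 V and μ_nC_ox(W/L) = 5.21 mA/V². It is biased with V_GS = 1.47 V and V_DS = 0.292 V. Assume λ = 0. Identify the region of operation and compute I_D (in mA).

Triode; I_D = 1.44 mA

V_ov = V_GS − V_TN = 1.47 − 0.376 = 1.09 V.
Since V_DS = 0.292 V < V_ov = 1.09 V, the device is in the triode region.
I_D = k_n [V_ov · V_DS − ½ V_DS²] = 5.21 × [1.09 × 0.292 − 0.5 × 0.292²] = 1.44 mA.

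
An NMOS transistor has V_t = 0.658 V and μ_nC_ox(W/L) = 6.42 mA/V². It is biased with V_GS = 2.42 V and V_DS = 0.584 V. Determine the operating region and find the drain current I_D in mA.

V_ov = V_GS − V_t = 2.42 − 0.658 = 1.76 V.
Since V_DS = 0.584 V < V_ov = 1.76 V, the device is in the triode region.
I_D = k_n [V_ov · V_DS − ½ V_DS²] = 6.42 × [1.76 × 0.584 − 0.5 × 0.584²] = 5.51 mA.

Triode; I_D = 5.51 mA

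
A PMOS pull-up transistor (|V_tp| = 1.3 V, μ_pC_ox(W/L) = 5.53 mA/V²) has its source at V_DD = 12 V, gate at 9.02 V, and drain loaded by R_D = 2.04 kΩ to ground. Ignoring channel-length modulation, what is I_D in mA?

I_D = 5.51 mA

V_SG = V_DD − V_G = 12 − 9.02 = 2.98 V, so V_ov = 2.98 − 1.3 = 1.68 V.
Assume saturation: I_D = ½ k_p V_ov² = 0.5 × 5.53 × 1.68² = 7.8 mA, giving V_SD = V_DD − I_D R_D = 12 − 7.8 × 2.04 = -3.92 V.
But -3.92 V < V_ov = 1.68 V, so the device is actually in triode.
In triode I_D = k_p[V_ov V_SD − ½ V_SD²] and I_D = (V_DD − V_SD)/R_D. Equating: 5.64 V_SD² − 19.95 V_SD + 12 = 0, giving V_SD = 0.768 V (the root below V_ov).
I_D = (12 − 0.768) / 2.04 = 5.51 mA.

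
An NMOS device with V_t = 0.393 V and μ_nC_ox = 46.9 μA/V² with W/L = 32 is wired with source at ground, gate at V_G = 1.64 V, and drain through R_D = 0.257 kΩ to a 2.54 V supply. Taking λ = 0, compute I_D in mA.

V_GS = V_G = 1.64 V, so V_ov = 1.64 − 0.393 = 1.25 V.
k_n = μ_nC_ox · (W/L) = 1.501 mA/V².
Assume saturation: I_D = ½ k_n V_ov² = 0.5 × 1.501 × 1.25² = 1.17 mA, giving V_DS = V_DD − I_D R_D = 2.54 − 1.17 × 0.257 = 2.24 V.
V_DS = 2.24 V ≥ V_ov = 1.25 V, confirming saturation.

I_D = 1.17 mA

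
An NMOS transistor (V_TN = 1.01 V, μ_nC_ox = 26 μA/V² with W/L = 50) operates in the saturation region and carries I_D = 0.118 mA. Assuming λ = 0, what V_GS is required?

V_GS = 1.44 V

k_n = μ_nC_ox · (W/L) = 1.3 mA/V².
In saturation I_D = ½ k_n (V_GS − V_TN)², so V_GS − V_TN = √(2 I_D / k_n) = √(2 × 0.118 / 1.3) = 0.426 V.
V_GS = 1.01 + 0.426 = 1.44 V.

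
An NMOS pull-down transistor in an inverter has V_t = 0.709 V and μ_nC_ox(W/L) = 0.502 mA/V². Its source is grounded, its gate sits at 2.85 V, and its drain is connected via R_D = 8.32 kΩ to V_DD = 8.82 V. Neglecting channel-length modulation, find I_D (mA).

I_D = 0.918 mA

V_GS = V_G = 2.85 V, so V_ov = 2.85 − 0.709 = 2.14 V.
Assume saturation: I_D = ½ k_n V_ov² = 0.5 × 0.502 × 2.14² = 1.15 mA, giving V_DS = V_DD − I_D R_D = 8.82 − 1.15 × 8.32 = -0.753 V.
But -0.753 V < V_ov = 2.14 V, so the device is actually in triode.
In triode I_D = k_n[V_ov V_DS − ½ V_DS²] and I_D = (V_DD − V_DS)/R_D. Equating: 2.09 V_DS² − 9.942 V_DS + 8.82 = 0, giving V_DS = 1.18 V (the root below V_ov).
I_D = (8.82 − 1.18) / 8.32 = 0.918 mA.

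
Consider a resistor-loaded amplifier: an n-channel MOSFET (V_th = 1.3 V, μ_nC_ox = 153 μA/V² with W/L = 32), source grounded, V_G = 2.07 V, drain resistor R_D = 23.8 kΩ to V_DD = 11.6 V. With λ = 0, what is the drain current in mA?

I_D = 0.481 mA

V_GS = V_G = 2.07 V, so V_ov = 2.07 − 1.3 = 0.77 V.
k_n = μ_nC_ox · (W/L) = 4.896 mA/V².
Assume saturation: I_D = ½ k_n V_ov² = 0.5 × 4.896 × 0.77² = 1.45 mA, giving V_DS = V_DD − I_D R_D = 11.6 − 1.45 × 23.8 = -22.9 V.
But -22.9 V < V_ov = 0.77 V, so the device is actually in triode.
In triode I_D = k_n[V_ov V_DS − ½ V_DS²] and I_D = (V_DD − V_DS)/R_D. Equating: 58.3 V_DS² − 90.72 V_DS + 11.6 = 0, giving V_DS = 0.141 V (the root below V_ov).
I_D = (11.6 − 0.141) / 23.8 = 0.481 mA.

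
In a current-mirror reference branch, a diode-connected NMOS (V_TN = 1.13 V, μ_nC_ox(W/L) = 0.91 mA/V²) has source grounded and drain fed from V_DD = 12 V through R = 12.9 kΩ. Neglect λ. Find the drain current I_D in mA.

I_D = 0.744 mA

With gate tied to drain, V_GS = V_DS ≥ V_GS − V_TN, so the device is in saturation.
KCL at the drain: ½ k_n (V_GS − V_TN)² = (V_DD − V_GS)/R.
Let x = V_GS − 1.13. Then 5.87 x² + x − 10.87 = 0, giving x = 1.28 V (positive root), so V_GS = 2.41 V.
I_D = (V_DD − V_GS)/R = (12 − 2.41) / 12.9 = 0.744 mA.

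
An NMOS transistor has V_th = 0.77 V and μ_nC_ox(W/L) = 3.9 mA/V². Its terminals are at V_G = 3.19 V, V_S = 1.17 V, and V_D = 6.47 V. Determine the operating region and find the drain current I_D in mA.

Saturation; I_D = 3.05 mA

V_GS = V_G − V_S = 3.19 − 1.17 = 2.02 V; V_DS = V_D − V_S = 6.47 − 1.17 = 5.3 V.
V_ov = V_GS − V_th = 2.02 − 0.77 = 1.25 V.
Since V_DS = 5.3 V ≥ V_ov = 1.25 V, the device is in saturation.
I_D = ½ k_n V_ov² = 0.5 × 3.9 × 1.25² = 3.05 mA.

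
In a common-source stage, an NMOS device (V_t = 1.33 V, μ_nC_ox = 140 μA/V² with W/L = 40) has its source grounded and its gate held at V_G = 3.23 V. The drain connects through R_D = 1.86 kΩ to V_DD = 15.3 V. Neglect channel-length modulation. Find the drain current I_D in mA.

I_D = 7.70 mA

V_GS = V_G = 3.23 V, so V_ov = 3.23 − 1.33 = 1.9 V.
k_n = μ_nC_ox · (W/L) = 5.6 mA/V².
Assume saturation: I_D = ½ k_n V_ov² = 0.5 × 5.6 × 1.9² = 10.1 mA, giving V_DS = V_DD − I_D R_D = 15.3 − 10.1 × 1.86 = -3.5 V.
But -3.5 V < V_ov = 1.9 V, so the device is actually in triode.
In triode I_D = k_n[V_ov V_DS − ½ V_DS²] and I_D = (V_DD − V_DS)/R_D. Equating: 5.21 V_DS² − 20.79 V_DS + 15.3 = 0, giving V_DS = 0.973 V (the root below V_ov).
I_D = (15.3 − 0.973) / 1.86 = 7.7 mA.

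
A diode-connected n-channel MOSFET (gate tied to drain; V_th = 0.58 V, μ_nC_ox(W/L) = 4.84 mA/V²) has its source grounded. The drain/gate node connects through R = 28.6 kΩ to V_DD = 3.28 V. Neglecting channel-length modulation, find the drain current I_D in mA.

I_D = 0.0877 mA

With gate tied to drain, V_GS = V_DS ≥ V_GS − V_th, so the device is in saturation.
KCL at the drain: ½ k_n (V_GS − V_th)² = (V_DD − V_GS)/R.
Let x = V_GS − 0.58. Then 69.2 x² + x − 2.7 = 0, giving x = 0.19 V (positive root), so V_GS = 0.77 V.
I_D = (V_DD − V_GS)/R = (3.28 − 0.77) / 28.6 = 0.0877 mA.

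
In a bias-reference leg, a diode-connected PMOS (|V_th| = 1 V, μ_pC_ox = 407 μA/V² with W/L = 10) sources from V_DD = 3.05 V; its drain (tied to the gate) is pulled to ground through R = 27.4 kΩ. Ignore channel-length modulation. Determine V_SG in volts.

V_SG = 1.18 V

With gate tied to drain, V_SG = V_SD ≥ V_SG − |V_th|, so the device is in saturation.
k_p = μ_pC_ox · (W/L) = 4.07 mA/V².
KCL at the drain: ½ k_p (V_SG − |V_th|)² = (V_DD − V_SG)/R.
Let x = V_SG − 1. Then 55.8 x² + x − 2.05 = 0, giving x = 0.183 V (positive root), so V_SG = 1.18 V.
I_D = (V_DD − V_SG)/R = (3.05 − 1.18) / 27.4 = 0.0681 mA.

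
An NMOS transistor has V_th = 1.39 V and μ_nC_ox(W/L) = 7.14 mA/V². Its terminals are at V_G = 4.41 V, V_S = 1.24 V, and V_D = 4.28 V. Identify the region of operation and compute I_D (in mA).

V_GS = V_G − V_S = 4.41 − 1.24 = 3.17 V; V_DS = V_D − V_S = 4.28 − 1.24 = 3.04 V.
V_ov = V_GS − V_th = 3.17 − 1.39 = 1.78 V.
Since V_DS = 3.04 V ≥ V_ov = 1.78 V, the device is in saturation.
I_D = ½ k_n V_ov² = 0.5 × 7.14 × 1.78² = 11.3 mA.

Saturation; I_D = 11.3 mA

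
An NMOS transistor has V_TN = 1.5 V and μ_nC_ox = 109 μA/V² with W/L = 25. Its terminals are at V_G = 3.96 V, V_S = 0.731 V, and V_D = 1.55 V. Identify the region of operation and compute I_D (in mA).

V_GS = V_G − V_S = 3.96 − 0.731 = 3.23 V; V_DS = V_D − V_S = 1.55 − 0.731 = 0.819 V.
k_n = μ_nC_ox · (W/L) = 2.725 mA/V².
V_ov = V_GS − V_TN = 3.23 − 1.5 = 1.73 V.
Since V_DS = 0.819 V < V_ov = 1.73 V, the device is in the triode region.
I_D = k_n [V_ov · V_DS − ½ V_DS²] = 2.725 × [1.73 × 0.819 − 0.5 × 0.819²] = 2.94 mA.

Triode; I_D = 2.94 mA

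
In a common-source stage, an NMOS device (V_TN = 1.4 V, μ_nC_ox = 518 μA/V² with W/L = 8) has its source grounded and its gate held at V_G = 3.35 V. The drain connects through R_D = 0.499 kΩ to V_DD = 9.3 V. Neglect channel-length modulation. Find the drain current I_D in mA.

I_D = 7.88 mA

V_GS = V_G = 3.35 V, so V_ov = 3.35 − 1.4 = 1.95 V.
k_n = μ_nC_ox · (W/L) = 4.144 mA/V².
Assume saturation: I_D = ½ k_n V_ov² = 0.5 × 4.144 × 1.95² = 7.88 mA, giving V_DS = V_DD − I_D R_D = 9.3 − 7.88 × 0.499 = 5.37 V.
V_DS = 5.37 V ≥ V_ov = 1.95 V, confirming saturation.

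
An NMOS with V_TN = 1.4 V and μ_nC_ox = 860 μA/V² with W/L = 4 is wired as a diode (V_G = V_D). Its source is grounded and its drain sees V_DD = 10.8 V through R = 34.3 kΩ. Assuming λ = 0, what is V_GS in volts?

V_GS = 1.79 V

With gate tied to drain, V_GS = V_DS ≥ V_GS − V_TN, so the device is in saturation.
k_n = μ_nC_ox · (W/L) = 3.44 mA/V².
KCL at the drain: ½ k_n (V_GS − V_TN)² = (V_DD − V_GS)/R.
Let x = V_GS − 1.4. Then 59 x² + x − 9.4 = 0, giving x = 0.391 V (positive root), so V_GS = 1.79 V.
I_D = (V_DD − V_GS)/R = (10.8 − 1.79) / 34.3 = 0.263 mA.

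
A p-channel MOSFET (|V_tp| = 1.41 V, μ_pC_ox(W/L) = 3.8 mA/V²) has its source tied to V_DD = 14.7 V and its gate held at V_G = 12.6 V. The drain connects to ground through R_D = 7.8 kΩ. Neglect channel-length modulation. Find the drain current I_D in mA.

V_SG = V_DD − V_G = 14.7 − 12.6 = 2.1 V, so V_ov = 2.1 − 1.41 = 0.69 V.
Assume saturation: I_D = ½ k_p V_ov² = 0.5 × 3.8 × 0.69² = 0.905 mA, giving V_SD = V_DD − I_D R_D = 14.7 − 0.905 × 7.8 = 7.64 V.
V_SD = 7.64 V ≥ V_ov = 0.69 V, confirming saturation.

I_D = 0.905 mA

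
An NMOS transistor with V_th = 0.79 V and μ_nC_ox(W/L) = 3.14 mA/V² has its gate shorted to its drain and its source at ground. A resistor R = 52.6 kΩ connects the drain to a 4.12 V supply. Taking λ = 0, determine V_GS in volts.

V_GS = 0.985 V

With gate tied to drain, V_GS = V_DS ≥ V_GS − V_th, so the device is in saturation.
KCL at the drain: ½ k_n (V_GS − V_th)² = (V_DD − V_GS)/R.
Let x = V_GS − 0.79. Then 82.6 x² + x − 3.33 = 0, giving x = 0.195 V (positive root), so V_GS = 0.985 V.
I_D = (V_DD − V_GS)/R = (4.12 − 0.985) / 52.6 = 0.0596 mA.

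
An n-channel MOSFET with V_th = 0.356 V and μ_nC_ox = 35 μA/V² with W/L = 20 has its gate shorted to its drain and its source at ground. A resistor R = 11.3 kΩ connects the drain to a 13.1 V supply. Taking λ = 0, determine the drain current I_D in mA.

With gate tied to drain, V_GS = V_DS ≥ V_GS − V_th, so the device is in saturation.
k_n = μ_nC_ox · (W/L) = 0.7 mA/V².
KCL at the drain: ½ k_n (V_GS − V_th)² = (V_DD − V_GS)/R.
Let x = V_GS − 0.356. Then 3.96 x² + x − 12.74 = 0, giving x = 1.67 V (positive root), so V_GS = 2.03 V.
I_D = (V_DD − V_GS)/R = (13.1 − 2.03) / 11.3 = 0.98 mA.

I_D = 0.980 mA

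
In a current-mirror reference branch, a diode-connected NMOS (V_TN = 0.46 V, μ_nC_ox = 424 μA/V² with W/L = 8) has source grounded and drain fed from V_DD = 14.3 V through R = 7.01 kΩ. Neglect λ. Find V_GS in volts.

V_GS = 1.50 V

With gate tied to drain, V_GS = V_DS ≥ V_GS − V_TN, so the device is in saturation.
k_n = μ_nC_ox · (W/L) = 3.392 mA/V².
KCL at the drain: ½ k_n (V_GS − V_TN)² = (V_DD − V_GS)/R.
Let x = V_GS − 0.46. Then 11.9 x² + x − 13.84 = 0, giving x = 1.04 V (positive root), so V_GS = 1.5 V.
I_D = (V_DD − V_GS)/R = (14.3 − 1.5) / 7.01 = 1.83 mA.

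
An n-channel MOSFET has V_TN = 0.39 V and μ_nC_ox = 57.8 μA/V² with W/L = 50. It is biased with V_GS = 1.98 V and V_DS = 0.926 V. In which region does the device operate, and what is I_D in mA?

Triode; I_D = 3.02 mA

k_n = μ_nC_ox · (W/L) = 2.89 mA/V².
V_ov = V_GS − V_TN = 1.98 − 0.39 = 1.59 V.
Since V_DS = 0.926 V < V_ov = 1.59 V, the device is in the triode region.
I_D = k_n [V_ov · V_DS − ½ V_DS²] = 2.89 × [1.59 × 0.926 − 0.5 × 0.926²] = 3.02 mA.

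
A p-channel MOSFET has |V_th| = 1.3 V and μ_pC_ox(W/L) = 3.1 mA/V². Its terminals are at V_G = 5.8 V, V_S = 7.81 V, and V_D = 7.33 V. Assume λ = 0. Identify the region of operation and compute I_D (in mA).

V_SG = V_S − V_G = 7.81 − 5.8 = 2.01 V; V_SD = V_S − V_D = 7.81 − 7.33 = 0.48 V.
V_ov = V_SG − |V_th| = 2.01 − 1.3 = 0.71 V.
Since V_SD = 0.48 V < V_ov = 0.71 V, the device is in the triode region.
I_D = k_p [V_ov · V_SD − ½ V_SD²] = 3.1 × [0.71 × 0.48 − 0.5 × 0.48²] = 0.699 mA.

Triode; I_D = 0.699 mA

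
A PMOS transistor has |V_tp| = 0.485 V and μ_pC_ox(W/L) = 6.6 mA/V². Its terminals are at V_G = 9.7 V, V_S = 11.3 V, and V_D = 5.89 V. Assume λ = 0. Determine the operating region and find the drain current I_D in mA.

V_SG = V_S − V_G = 11.3 − 9.7 = 1.6 V; V_SD = V_S − V_D = 11.3 − 5.89 = 5.41 V.
V_ov = V_SG − |V_tp| = 1.6 − 0.485 = 1.12 V.
Since V_SD = 5.41 V ≥ V_ov = 1.12 V, the device is in saturation.
I_D = ½ k_p V_ov² = 0.5 × 6.6 × 1.12² = 4.1 mA.

Saturation; I_D = 4.10 mA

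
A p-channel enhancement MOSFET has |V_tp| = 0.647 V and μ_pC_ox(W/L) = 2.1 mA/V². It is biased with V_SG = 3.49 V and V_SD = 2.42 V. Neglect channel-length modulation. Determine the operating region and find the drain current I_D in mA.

V_ov = V_SG − |V_tp| = 3.49 − 0.647 = 2.84 V.
Since V_SD = 2.42 V < V_ov = 2.84 V, the device is in the triode region.
I_D = k_p [V_ov · V_SD − ½ V_SD²] = 2.1 × [2.84 × 2.42 − 0.5 × 2.42²] = 8.3 mA.

Triode; I_D = 8.30 mA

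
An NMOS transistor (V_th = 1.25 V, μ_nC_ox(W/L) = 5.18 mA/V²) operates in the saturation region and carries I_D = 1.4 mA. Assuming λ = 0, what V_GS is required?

In saturation I_D = ½ k_n (V_GS − V_th)², so V_GS − V_th = √(2 I_D / k_n) = √(2 × 1.4 / 5.18) = 0.735 V.
V_GS = 1.25 + 0.735 = 1.99 V.

V_GS = 1.99 V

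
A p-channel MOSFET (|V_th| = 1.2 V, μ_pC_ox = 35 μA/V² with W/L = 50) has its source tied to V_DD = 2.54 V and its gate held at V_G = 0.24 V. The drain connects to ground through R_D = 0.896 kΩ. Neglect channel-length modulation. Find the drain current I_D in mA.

V_SG = V_DD − V_G = 2.54 − 0.24 = 2.3 V, so V_ov = 2.3 − 1.2 = 1.1 V.
k_p = μ_pC_ox · (W/L) = 1.75 mA/V².
Assume saturation: I_D = ½ k_p V_ov² = 0.5 × 1.75 × 1.1² = 1.06 mA, giving V_SD = V_DD − I_D R_D = 2.54 − 1.06 × 0.896 = 1.59 V.
V_SD = 1.59 V ≥ V_ov = 1.1 V, confirming saturation.

I_D = 1.06 mA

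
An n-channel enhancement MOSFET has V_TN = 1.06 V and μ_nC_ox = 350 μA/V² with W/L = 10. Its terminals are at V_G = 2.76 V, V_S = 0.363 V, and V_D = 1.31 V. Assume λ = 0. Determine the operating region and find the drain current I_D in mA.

Triode; I_D = 2.86 mA

V_GS = V_G − V_S = 2.76 − 0.363 = 2.4 V; V_DS = V_D − V_S = 1.31 − 0.363 = 0.947 V.
k_n = μ_nC_ox · (W/L) = 3.5 mA/V².
V_ov = V_GS − V_TN = 2.4 − 1.06 = 1.34 V.
Since V_DS = 0.947 V < V_ov = 1.34 V, the device is in the triode region.
I_D = k_n [V_ov · V_DS − ½ V_DS²] = 3.5 × [1.34 × 0.947 − 0.5 × 0.947²] = 2.86 mA.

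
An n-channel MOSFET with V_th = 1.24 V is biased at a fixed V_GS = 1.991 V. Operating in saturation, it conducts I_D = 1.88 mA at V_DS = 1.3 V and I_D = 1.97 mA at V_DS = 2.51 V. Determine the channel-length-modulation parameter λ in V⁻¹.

With V_GS fixed, I_D ∝ (1 + λ V_DS) in saturation, so I_D2/I_D1 = (1 + λ V_DS2)/(1 + λ V_DS1).
1.97/1.88 = 1.048 = (1 + 2.51 λ)/(1 + 1.3 λ).
Solving: λ (I_D1 V_DS2 − I_D2 V_DS1) = I_D2 − I_D1, so λ = (1.97 − 1.88) / (1.88 × 2.51 − 1.97 × 1.3) = 0.09 / 2.16 = 0.0417 V⁻¹.

λ = 0.0417 V⁻¹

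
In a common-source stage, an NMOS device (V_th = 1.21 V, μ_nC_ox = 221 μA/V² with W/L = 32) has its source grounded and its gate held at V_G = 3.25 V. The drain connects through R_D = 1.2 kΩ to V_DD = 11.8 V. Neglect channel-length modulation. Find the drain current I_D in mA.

I_D = 9.18 mA

V_GS = V_G = 3.25 V, so V_ov = 3.25 − 1.21 = 2.04 V.
k_n = μ_nC_ox · (W/L) = 7.072 mA/V².
Assume saturation: I_D = ½ k_n V_ov² = 0.5 × 7.072 × 2.04² = 14.7 mA, giving V_DS = V_DD − I_D R_D = 11.8 − 14.7 × 1.2 = -5.86 V.
But -5.86 V < V_ov = 2.04 V, so the device is actually in triode.
In triode I_D = k_n[V_ov V_DS − ½ V_DS²] and I_D = (V_DD − V_DS)/R_D. Equating: 4.24 V_DS² − 18.31 V_DS + 11.8 = 0, giving V_DS = 0.788 V (the root below V_ov).
I_D = (11.8 − 0.788) / 1.2 = 9.18 mA.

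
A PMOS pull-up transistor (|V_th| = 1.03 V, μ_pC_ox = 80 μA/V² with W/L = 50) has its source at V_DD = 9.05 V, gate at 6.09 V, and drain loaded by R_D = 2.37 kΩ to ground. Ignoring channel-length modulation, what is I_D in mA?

I_D = 3.59 mA

V_SG = V_DD − V_G = 9.05 − 6.09 = 2.96 V, so V_ov = 2.96 − 1.03 = 1.93 V.
k_p = μ_pC_ox · (W/L) = 4 mA/V².
Assume saturation: I_D = ½ k_p V_ov² = 0.5 × 4 × 1.93² = 7.45 mA, giving V_SD = V_DD − I_D R_D = 9.05 − 7.45 × 2.37 = -8.61 V.
But -8.61 V < V_ov = 1.93 V, so the device is actually in triode.
In triode I_D = k_p[V_ov V_SD − ½ V_SD²] and I_D = (V_DD − V_SD)/R_D. Equating: 4.74 V_SD² − 19.3 V_SD + 9.05 = 0, giving V_SD = 0.541 V (the root below V_ov).
I_D = (9.05 − 0.541) / 2.37 = 3.59 mA.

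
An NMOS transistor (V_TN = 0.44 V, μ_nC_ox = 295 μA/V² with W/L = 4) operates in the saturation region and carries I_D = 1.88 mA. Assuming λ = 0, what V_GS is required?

V_GS = 2.23 V

k_n = μ_nC_ox · (W/L) = 1.18 mA/V².
In saturation I_D = ½ k_n (V_GS − V_TN)², so V_GS − V_TN = √(2 I_D / k_n) = √(2 × 1.88 / 1.18) = 1.79 V.
V_GS = 0.44 + 1.79 = 2.23 V.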